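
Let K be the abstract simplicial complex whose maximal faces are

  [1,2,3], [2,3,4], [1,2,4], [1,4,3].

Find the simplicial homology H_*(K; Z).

H_0 = Z,  H_1 = 0,  H_2 = Z.

Order the vertices as 1 < 2 < 3 < 4. Listing each simplex with vertices in this order, K has dimension 2 with simplices:

  0-simplices (4): [1], [2], [3], [4]
  1-simplices (6): [1,2], [1,3], [1,4], [2,3], [2,4], [3,4]
  2-simplices (4): [1,2,3], [1,2,4], [1,3,4], [2,3,4]

so the chain groups are C_0 ≅ Z^4, C_1 ≅ Z^6, C_2 ≅ Z^4.

∂_1: C_1 → C_0 sends each edge [p,q] (with p < q) to q − p. For instance
  ∂[3,4] = [4] − [3].
The resulting 4×6 matrix has rank 3, and its Smith normal form has invariant factors (1,1,1).

Boundary ∂_2: C_2 → C_1 acts by ∂[p,q,r] = [q,r] − [p,r] + [p,q]. For instance
  ∂[1,2,4] = [2,4] − [1,4] + [1,2],
  ∂[2,3,4] = [3,4] − [2,4] + [2,3].
As a 6×4 matrix over Z this has rank 3, with invariant factors (1,1,1).

Computing H_k = (kernel of ∂_k) / (image of ∂_{k+1}):

  H_0: rank C_0 − rank ∂_1 = 4 − 3 = 1, and the invariant factors of ∂_1 are all 1, so H_0 = Z.
  H_1: rank ker ∂_1 − rank ∂_2 = (6 − 3) − 3 = 0, and the invariant factors of ∂_2 are all 1, so H_1 = 0.
  H_2: rank ker ∂_2 − rank ∂_3 = (4 − 3) − 0 = 1, and there is no ∂_3, so H_2 = Z.

As a check, the Euler characteristic is 4 − 6 + 4 = 2, which agrees with 1 − 0 + 1 = 2.
(K is a triangulation of the 2-sphere S^2.)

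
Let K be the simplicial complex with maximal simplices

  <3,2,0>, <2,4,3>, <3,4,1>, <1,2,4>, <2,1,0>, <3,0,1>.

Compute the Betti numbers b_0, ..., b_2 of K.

b_0 = 1, b_1 = 0, b_2 = 1.

We work with the vertex ordering 0 < 1 < 2 < 3 < 4. The simplices of K, each written with vertices in increasing order, are:

  0-simplices (5): [0], [1], [2], [3], [4]
  1-simplices (9): [0,1], [0,2], [0,3], [1,2], [1,3], [1,4], [2,3], [2,4], [3,4]
  2-simplices (6): [0,1,2], [0,1,3], [0,2,3], [1,2,4], [1,3,4], [2,3,4]

giving chain groups C_0 ≅ Z^5, C_1 ≅ Z^9, C_2 ≅ Z^6.

The boundary map ∂_1: C_1 → C_0 is given by ∂[p,q] = [q] − [p].
As a 5×9 matrix over Z this has rank 4, with invariant factors (1,1,1,1).

∂_2: C_2 → C_1 maps a triangle to the signed sum of its edges. For instance
  ∂[0,2,3] = [2,3] − [0,3] + [0,2],
  ∂[2,3,4] = [3,4] − [2,4] + [2,3].
The 9×6 boundary matrix has rank 5 and Smith normal form diag(1,1,1,1,1).

From H_k ≅ ker(∂_k) / im(∂_{k+1}) we obtain:

  H_0: rank C_0 − rank ∂_1 = 5 − 4 = 1, and the invariant factors of ∂_1 are all 1, so H_0 = Z.
  H_1: rank ker ∂_1 − rank ∂_2 = (9 − 4) − 5 = 0, and the invariant factors of ∂_2 are all 1, so H_1 = 0.
  H_2: rank ker ∂_2 − rank ∂_3 = (6 − 5) − 0 = 1, and there is no ∂_3, so H_2 = Z.

As a check, the Euler characteristic is 5 − 9 + 6 = 2, which agrees with 1 − 0 + 1 = 2.

Hence the Betti numbers are b_0 = 1, b_1 = 0, b_2 = 1.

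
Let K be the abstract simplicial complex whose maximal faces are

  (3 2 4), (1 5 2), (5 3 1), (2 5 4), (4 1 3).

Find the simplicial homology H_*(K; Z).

K has 5 vertices, 10 edges, 5 triangles.
rank ∂_0 = 0, rank ∂_1 = 4 ⇒ b_0 = 5 − 0 − 4 = 1; all invariant factors of ∂_1 are 1 so no torsion. So H_0 ≅ Z.
rank ∂_1 = 4, rank ∂_2 = 5 ⇒ b_1 = 10 − 4 − 5 = 1; all invariant factors of ∂_2 are 1 so no torsion. So H_1 ≅ Z.
rank ∂_2 = 5, rank ∂_3 = 0 ⇒ b_2 = 5 − 5 − 0 = 0. So H_2 ≅ 0.

H_0 ≅ Z,  H_1 ≅ Z,  H_2 = 0.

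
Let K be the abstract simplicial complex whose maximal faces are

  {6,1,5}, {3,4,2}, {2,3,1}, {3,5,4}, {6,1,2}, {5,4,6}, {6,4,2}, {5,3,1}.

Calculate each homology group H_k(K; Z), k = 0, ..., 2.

H_0 ≅ Z,  H_1 = 0,  H_2 ≅ Z.

Fix the vertex order 1 < 2 < 3 < 4 < 5 < 6 and write every simplex with vertices in increasing order. Then dim K = 2 and the simplices of K are:

  0-simplices (6): [1], [2], [3], [4], [5], [6]
  1-simplices (12): [1,2], [1,3], [1,5], [1,6], [2,3], [2,4], [2,6], [3,4], [3,5], [4,5], [4,6], [5,6]
  2-simplices (8): [1,2,3], [1,2,6], [1,3,5], [1,5,6], [2,3,4], [2,4,6], [3,4,5], [4,5,6]

giving chain groups C_0 ≅ Z^6, C_1 ≅ Z^12, C_2 ≅ Z^8.

Boundary ∂_1: C_1 → C_0 sends each edge [p,q] (with p < q) to q − p. For instance
  ∂[2,3] = [3] − [2].
As a 6×12 matrix over Z this has rank 5, with invariant factors (1,1,1,1,1).

∂_2: C_2 → C_1 acts by ∂[p,q,r] = [q,r] − [p,r] + [p,q]. For instance
  ∂[4,5,6] = [5,6] − [4,6] + [4,5],
  ∂[1,2,3] = [2,3] − [1,3] + [1,2].
The resulting 12×8 matrix has rank 7, and its Smith normal form has invariant factors (1,1,1,1,1,1,1).

Now H_k = ker ∂_k / im ∂_{k+1}, so:

  H_0: rank C_0 − rank ∂_1 = 6 − 5 = 1, and the invariant factors of ∂_1 are all 1, so H_0 ≅ Z.
  H_1: rank ker ∂_1 − rank ∂_2 = (12 − 5) − 7 = 0, and the invariant factors of ∂_2 are all 1, so H_1 ≅ 0.
  H_2: rank ker ∂_2 − rank ∂_3 = (8 − 7) − 0 = 1, and there is no ∂_3, so H_2 ≅ Z.

(K is a triangulation of the 2-sphere S^2.)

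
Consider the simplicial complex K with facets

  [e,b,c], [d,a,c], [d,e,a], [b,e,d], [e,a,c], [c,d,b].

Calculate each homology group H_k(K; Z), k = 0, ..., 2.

H_0 ≅ Z,  H_1 = 0,  H_2 ≅ Z.

Take the total order a < b < c < d < e on the vertex set. Then K (dimension 2) consists of the simplices:

  0-simplices (5): a, b, c, d, e
  1-simplices (9): ac, ad, ae, bc, bd, be, cd, ce, de
  2-simplices (6): acd, ace, ade, bcd, bce, bde

so the chain groups are C_0 ≅ Z^5, C_1 ≅ Z^9, C_2 ≅ Z^6.

The boundary map ∂_1: C_1 → C_0 sends each edge [p,q] (with p < q) to q − p.
As a 5×9 matrix over Z this has rank 4, with invariant factors (1,1,1,1).

Boundary ∂_2: C_2 → C_1 sends each 2-simplex [p,q,r] to [q,r] − [p,r] + [p,q]. For instance
  ∂bde = de − be + bd,
  ∂acd = cd − ad + ac.
As a 9×6 matrix over Z this has rank 5, with invariant factors (1,1,1,1,1).

Now H_k = ker ∂_k / im ∂_{k+1}, so:

  H_0: rank C_0 − rank ∂_1 = 5 − 4 = 1, and the invariant factors of ∂_1 are all 1, so H_0 ≅ Z.
  H_1: rank ker ∂_1 − rank ∂_2 = (9 − 4) − 5 = 0, and the invariant factors of ∂_2 are all 1, so H_1 ≅ 0.
  H_2: rank ker ∂_2 − rank ∂_3 = (6 − 5) − 0 = 1, and there is no ∂_3, so H_2 ≅ Z.

(K is a triangulation of the 2-sphere S^2.)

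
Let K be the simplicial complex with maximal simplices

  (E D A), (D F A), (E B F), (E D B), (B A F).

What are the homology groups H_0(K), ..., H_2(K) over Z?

Take the total order A < B < D < E < F on the vertex set. Then K (dimension 2) consists of the simplices:

  0-simplices (5): A, B, D, E, F
  1-simplices (10): AB, AD, AE, AF, BD, BE, BF, DE, DF, EF
  2-simplices (5): ABF, ADE, ADF, BDE, BEF

Hence C_0 ≅ Z^5, C_1 ≅ Z^10, C_2 ≅ Z^5.

∂_1: C_1 → C_0 is given by ∂[p,q] = [q] − [p]. For instance
  ∂AF = F − A.
The resulting 5×10 matrix has rank 4, and its Smith normal form has invariant factors (1,1,1,1).

The boundary map ∂_2: C_2 → C_1 acts by ∂[p,q,r] = [q,r] − [p,r] + [p,q]. For instance
  ∂BEF = EF − BF + BE,
  ∂ADF = DF − AF + AD.
The resulting 10×5 matrix has rank 5, and its Smith normal form has invariant factors (1,1,1,1,1).

Now H_k = ker ∂_k / im ∂_{k+1}, so:

  H_0: rank C_0 − rank ∂_1 = 5 − 4 = 1, and the invariant factors of ∂_1 are all 1, so H_0 ≅ Z.
  H_1: rank ker ∂_1 − rank ∂_2 = (10 − 4) − 5 = 1, and the invariant factors of ∂_2 are all 1, so H_1 ≅ Z.
  H_2: rank ker ∂_2 − rank ∂_3 = (5 − 5) − 0 = 0, and there is no ∂_3, so H_2 ≅ 0.

As a check, the Euler characteristic is 5 − 10 + 5 = 0, which agrees with 1 − 1 + 0 = 0.
(K is a triangulation of the Möbius band.)

H_0 ≅ Z,  H_1 ≅ Z,  H_2 = 0.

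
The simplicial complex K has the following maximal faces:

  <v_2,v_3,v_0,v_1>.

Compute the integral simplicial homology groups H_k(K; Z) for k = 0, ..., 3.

Fix the vertex order v_0 < v_1 < v_2 < v_3 and write every simplex with vertices in increasing order. Then dim K = 3 and the simplices of K are:

  0-simplices (4): [v_0], [v_1], [v_2], [v_3]
  1-simplices (6): [v_0,v_1], [v_0,v_2], [v_0,v_3], [v_1,v_2], [v_1,v_3], [v_2,v_3]
  2-simplices (4): [v_0,v_1,v_2], [v_0,v_1,v_3], [v_0,v_2,v_3], [v_1,v_2,v_3]
  3-simplices (1): [v_0,v_1,v_2,v_3]

Hence C_0 ≅ Z^4, C_1 ≅ Z^6, C_2 ≅ Z^4, C_3 ≅ Z^1.

Boundary ∂_1: C_1 → C_0 maps an edge to its endpoints' difference, ∂[p,q] = q − p. For instance
  ∂[v_1,v_2] = [v_2] − [v_1].
The 4×6 boundary matrix has rank 3 and Smith normal form diag(1,1,1).

∂_2: C_2 → C_1 maps a triangle to the signed sum of its edges. For instance
  ∂[v_0,v_1,v_3] = [v_1,v_3] − [v_0,v_3] + [v_0,v_1],
  ∂[v_0,v_2,v_3] = [v_2,v_3] − [v_0,v_3] + [v_0,v_2].
As a 6×4 matrix over Z this has rank 3, with invariant factors (1,1,1).

Boundary ∂_3: C_3 → C_2 sends each 3-simplex σ to the alternating sum Σ_i (−1)^i (σ with its i-th vertex removed). For instance
  ∂[v_0,v_1,v_2,v_3] = [v_1,v_2,v_3] − [v_0,v_2,v_3] + [v_0,v_1,v_3] − [v_0,v_1,v_2].
As a 4×1 matrix over Z this has rank 1, with invariant factors (1).

Computing H_k = (kernel of ∂_k) / (image of ∂_{k+1}):

  H_0: rank C_0 − rank ∂_1 = 4 − 3 = 1, and the invariant factors of ∂_1 are all 1, so H_0 ≅ Z.
  H_1: rank ker ∂_1 − rank ∂_2 = (6 − 3) − 3 = 0, and the invariant factors of ∂_2 are all 1, so H_1 ≅ 0.
  H_2: rank ker ∂_2 − rank ∂_3 = (4 − 3) − 1 = 0, and the invariant factors of ∂_3 are all 1, so H_2 ≅ 0.
  H_3: rank ker ∂_3 − rank ∂_4 = (1 − 1) − 0 = 0, and there is no ∂_4, so H_3 ≅ 0.

As a check, the Euler characteristic is 4 − 6 + 4 − 1 = 1, which agrees with 1 − 0 + 0 − 0 = 1.

H_0 = Z,  H_1 = 0,  H_2 = 0,  H_3 = 0.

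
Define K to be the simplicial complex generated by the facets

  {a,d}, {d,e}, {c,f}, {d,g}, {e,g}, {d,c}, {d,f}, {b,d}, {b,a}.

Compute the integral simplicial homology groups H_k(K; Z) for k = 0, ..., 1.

K has 7 vertices, 9 edges.
rank ∂_0 = 0, rank ∂_1 = 6 ⇒ b_0 = 7 − 0 − 6 = 1; all invariant factors of ∂_1 are 1 so no torsion. So H_0 = Z.
rank ∂_1 = 6, rank ∂_2 = 0 ⇒ b_1 = 9 − 6 − 0 = 3. So H_1 = Z^3.

H_0 = Z,  H_1 = Z^3.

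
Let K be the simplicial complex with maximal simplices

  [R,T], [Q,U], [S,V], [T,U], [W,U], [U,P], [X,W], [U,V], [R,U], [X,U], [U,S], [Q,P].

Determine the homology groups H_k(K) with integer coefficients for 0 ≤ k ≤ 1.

H_0 = Z,  H_1 = Z^4.

K has 9 vertices, 12 edges.
rank ∂_0 = 0, rank ∂_1 = 8 ⇒ b_0 = 9 − 0 − 8 = 1; all invariant factors of ∂_1 are 1 so no torsion. So H_0 = Z.
rank ∂_1 = 8, rank ∂_2 = 0 ⇒ b_1 = 12 − 8 − 0 = 4. So H_1 = Z^4.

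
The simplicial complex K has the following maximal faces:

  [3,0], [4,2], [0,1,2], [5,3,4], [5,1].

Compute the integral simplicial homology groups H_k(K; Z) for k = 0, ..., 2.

K has 6 vertices, 9 edges, 2 triangles.
rank ∂_0 = 0, rank ∂_1 = 5 ⇒ b_0 = 6 − 0 − 5 = 1; all invariant factors of ∂_1 are 1 so no torsion. So H_0 ≅ Z.
rank ∂_1 = 5, rank ∂_2 = 2 ⇒ b_1 = 9 − 5 − 2 = 2; all invariant factors of ∂_2 are 1 so no torsion. So H_1 ≅ Z^2.
rank ∂_2 = 2, rank ∂_3 = 0 ⇒ b_2 = 2 − 2 − 0 = 0. So H_2 ≅ 0.

H_0 = Z,  H_1 = Z^2,  H_2 = 0.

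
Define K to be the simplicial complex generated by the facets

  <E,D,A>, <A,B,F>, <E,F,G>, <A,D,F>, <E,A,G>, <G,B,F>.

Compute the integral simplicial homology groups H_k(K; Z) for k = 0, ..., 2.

We work with the vertex ordering A < B < D < E < F < G. The simplices of K, each written with vertices in increasing order, are:

  0-simplices (6): A, B, D, E, F, G
  1-simplices (12): AB, AD, AE, AF, AG, BF, BG, DE, DF, EF, EG, FG
  2-simplices (6): ABF, ADE, ADF, AEG, BFG, EFG

Hence C_0 ≅ Z^6, C_1 ≅ Z^12, C_2 ≅ Z^6.

∂_1: C_1 → C_0 is given by ∂[p,q] = [q] − [p]. For instance
  ∂BG = G − B.
This gives a 6×12 integer matrix of rank 5; reducing to Smith normal form yields diagonal entries (1,1,1,1,1).

∂_2: C_2 → C_1 maps a triangle to the signed sum of its edges. For instance
  ∂ADE = DE − AE + AD,
  ∂ABF = BF − AF + AB.
The 12×6 boundary matrix has rank 6 and Smith normal form diag(1,1,1,1,1,1).

Reading off H_k = ker ∂_k / im ∂_{k+1}:

  H_0: rank C_0 − rank ∂_1 = 6 − 5 = 1, and the invariant factors of ∂_1 are all 1, so H_0 ≅ Z.
  H_1: rank ker ∂_1 − rank ∂_2 = (12 − 5) − 6 = 1, and the invariant factors of ∂_2 are all 1, so H_1 ≅ Z.
  H_2: rank ker ∂_2 − rank ∂_3 = (6 − 6) − 0 = 0, and there is no ∂_3, so H_2 ≅ 0.

(K is a triangulation of the cylinder S^1 x I.)

H_0 ≅ Z,  H_1 ≅ Z,  H_2 = 0.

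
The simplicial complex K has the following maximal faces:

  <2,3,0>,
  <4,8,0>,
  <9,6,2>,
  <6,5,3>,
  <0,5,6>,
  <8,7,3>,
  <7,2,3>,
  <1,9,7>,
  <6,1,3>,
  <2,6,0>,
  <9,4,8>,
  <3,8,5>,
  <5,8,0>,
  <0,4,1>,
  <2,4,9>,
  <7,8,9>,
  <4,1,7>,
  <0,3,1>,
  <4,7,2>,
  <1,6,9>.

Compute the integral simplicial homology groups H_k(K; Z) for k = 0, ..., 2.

H_0 ≅ Z,  H_1 ≅ Z ⊕ Z/2Z,  H_2 = 0.

Order the vertices as 0 < 1 < 2 < 3 < 4 < 5 < 6 < 7 < 8 < 9. Listing each simplex with vertices in this order, K has dimension 2 with simplices:

  0-simplices (10): [0], [1], [2], [3], [4], [5], [6], [7], [8], [9]
  1-simplices (30): (30 of them)
  2-simplices (20): (20 of them)

giving chain groups C_0 ≅ Z^10, C_1 ≅ Z^30, C_2 ≅ Z^20.

∂_1: C_1 → C_0 maps an edge to its endpoints' difference, ∂[p,q] = q − p. For instance
  ∂[6,9] = [9] − [6].
The resulting 10×30 matrix has rank 9, and its Smith normal form has invariant factors (1,1,1,1,1,1,1,1,1).

Boundary ∂_2: C_2 → C_1 sends each 2-simplex [p,q,r] to [q,r] − [p,r] + [p,q]. For instance
  ∂[0,2,6] = [2,6] − [0,6] + [0,2],
  ∂[2,4,9] = [4,9] − [2,9] + [2,4].
As a 30×20 matrix over Z this has rank 20, with invariant factors (1,1,1,1,1,1,1,1,1,1,1,1,1,1,1,1,1,1,1,2).

Computing H_k = (kernel of ∂_k) / (image of ∂_{k+1}):

  H_0: rank C_0 − rank ∂_1 = 10 − 9 = 1, and the invariant factors of ∂_1 are all 1, so H_0 = Z.
  H_1: rank ker ∂_1 − rank ∂_2 = (30 − 9) − 20 = 1, and ∂_2 has invariant factor 2 > 1, so H_1 = Z ⊕ Z/2Z.
  H_2: rank ker ∂_2 − rank ∂_3 = (20 − 20) − 0 = 0, and there is no ∂_3, so H_2 = 0.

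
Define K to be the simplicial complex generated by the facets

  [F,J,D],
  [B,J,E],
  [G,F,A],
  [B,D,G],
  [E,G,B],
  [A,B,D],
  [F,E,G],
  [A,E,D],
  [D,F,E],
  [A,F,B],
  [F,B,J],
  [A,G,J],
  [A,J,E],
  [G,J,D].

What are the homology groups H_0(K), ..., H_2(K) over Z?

H_0 = Z,  H_1 = Z^2,  H_2 = Z.

We work with the vertex ordering A < B < D < E < F < G < J. The simplices of K, each written with vertices in increasing order, are:

  0-simplices (7): A, B, D, E, F, G, J
  1-simplices (21): AB, AD, AE, AF, AG, AJ, BD, BE, BF, BG, BJ, DE, DF, DG, DJ, EF, EG, EJ, FG, FJ, GJ
  2-simplices (14): ABD, ABF, ADE, AEJ, AFG, AGJ, BDG, BEG, BEJ, BFJ, DEF, DFJ, DGJ, EFG

so the chain groups are C_0 ≅ Z^7, C_1 ≅ Z^21, C_2 ≅ Z^14.

The boundary map ∂_1: C_1 → C_0 maps an edge to its endpoints' difference, ∂[p,q] = q − p. For instance
  ∂AJ = J − A.
The 7×21 boundary matrix has rank 6 and Smith normal form diag(1,1,1,1,1,1).

The boundary map ∂_2: C_2 → C_1 maps a triangle to the signed sum of its edges. For instance
  ∂ABF = BF − AF + AB,
  ∂DFJ = FJ − DJ + DF.
The resulting 21×14 matrix has rank 13, and its Smith normal form has invariant factors (1,1,1,1,1,1,1,1,1,1,1,1,1).

Reading off H_k = ker ∂_k / im ∂_{k+1}:

  H_0: rank C_0 − rank ∂_1 = 7 − 6 = 1, and the invariant factors of ∂_1 are all 1, so H_0 ≅ Z.
  H_1: rank ker ∂_1 − rank ∂_2 = (21 − 6) − 13 = 2, and the invariant factors of ∂_2 are all 1, so H_1 ≅ Z^2.
  H_2: rank ker ∂_2 − rank ∂_3 = (14 − 13) − 0 = 1, and there is no ∂_3, so H_2 ≅ Z.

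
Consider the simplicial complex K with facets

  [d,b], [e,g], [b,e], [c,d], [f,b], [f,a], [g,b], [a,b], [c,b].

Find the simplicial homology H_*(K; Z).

H_0 ≅ Z,  H_1 ≅ Z^3.

Fix the vertex order a < b < c < d < e < f < g and write every simplex with vertices in increasing order. Then dim K = 1 and the simplices of K are:

  0-simplices (7): a, b, c, d, e, f, g
  1-simplices (9): ab, af, bc, bd, be, bf, bg, cd, eg

so the chain groups are C_0 ≅ Z^7, C_1 ≅ Z^9.

∂_1: C_1 → C_0 is given by ∂[p,q] = [q] − [p].
The 7×9 boundary matrix has rank 6 and Smith normal form diag(1,1,1,1,1,1).

From H_k ≅ ker(∂_k) / im(∂_{k+1}) we obtain:

  H_0: rank C_0 − rank ∂_1 = 7 − 6 = 1, and the invariant factors of ∂_1 are all 1, so H_0 ≅ Z.
  H_1: rank ker ∂_1 − rank ∂_2 = (9 − 6) − 0 = 3, and there is no ∂_2, so H_1 ≅ Z^3.

As a check, the Euler characteristic is 7 − 9 = -2, which agrees with 1 − 3 = -2.
(K is a triangulation of a wedge of 3 circles.)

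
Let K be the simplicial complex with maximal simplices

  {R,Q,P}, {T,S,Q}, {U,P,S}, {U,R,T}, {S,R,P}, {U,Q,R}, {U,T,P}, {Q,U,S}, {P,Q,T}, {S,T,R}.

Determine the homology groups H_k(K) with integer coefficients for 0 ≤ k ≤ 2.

Take the total order P < Q < R < S < T < U on the vertex set. Then K (dimension 2) consists of the simplices:

  0-simplices (6): P, Q, R, S, T, U
  1-simplices (15): PQ, PR, PS, PT, PU, QR, QS, QT, QU, RS, RT, RU, ST, SU, TU
  2-simplices (10): PQR, PQT, PRS, PSU, PTU, QRU, QST, QSU, RST, RTU

so the chain groups are C_0 ≅ Z^6, C_1 ≅ Z^15, C_2 ≅ Z^10.

∂_1: C_1 → C_0 maps an edge to its endpoints' difference, ∂[p,q] = q − p. For instance
  ∂QS = S − Q.
The 6×15 boundary matrix has rank 5 and Smith normal form diag(1,1,1,1,1).

The boundary map ∂_2: C_2 → C_1 sends each 2-simplex [p,q,r] to [q,r] − [p,r] + [p,q]. For instance
  ∂RTU = TU − RU + RT,
  ∂PSU = SU − PU + PS.
The 15×10 boundary matrix has rank 10 and Smith normal form diag(1,1,1,1,1,1,1,1,1,2).

Now H_k = ker ∂_k / im ∂_{k+1}, so:

  H_0: rank C_0 − rank ∂_1 = 6 − 5 = 1, and the invariant factors of ∂_1 are all 1, so H_0 = Z.
  H_1: rank ker ∂_1 − rank ∂_2 = (15 − 5) − 10 = 0, and ∂_2 has invariant factor 2 > 1, so H_1 = Z/2.
  H_2: rank ker ∂_2 − rank ∂_3 = (10 − 10) − 0 = 0, and there is no ∂_3, so H_2 = 0.

As a check, the Euler characteristic is 6 − 15 + 10 = 1, which agrees with 1 − 0 + 0 = 1.

H_0 ≅ Z,  H_1 ≅ Z/2,  H_2 = 0.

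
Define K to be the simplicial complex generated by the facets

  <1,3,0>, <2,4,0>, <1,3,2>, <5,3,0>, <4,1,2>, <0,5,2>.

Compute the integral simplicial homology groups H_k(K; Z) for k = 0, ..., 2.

Take the total order 0 < 1 < 2 < 3 < 4 < 5 on the vertex set. Then K (dimension 2) consists of the simplices:

  0-simplices (6): [0], [1], [2], [3], [4], [5]
  1-simplices (12): [0,1], [0,2], [0,3], [0,4], [0,5], [1,2], [1,3], [1,4], [2,3], [2,4], [2,5], [3,5]
  2-simplices (6): [0,1,3], [0,2,4], [0,2,5], [0,3,5], [1,2,3], [1,2,4]

Hence C_0 ≅ Z^6, C_1 ≅ Z^12, C_2 ≅ Z^6.

The boundary map ∂_1: C_1 → C_0 is given by ∂[p,q] = [q] − [p]. For instance
  ∂[0,5] = [5] − [0].
As a 6×12 matrix over Z this has rank 5, with invariant factors (1,1,1,1,1).

The boundary map ∂_2: C_2 → C_1 maps a triangle to the signed sum of its edges. For instance
  ∂[0,2,5] = [2,5] − [0,5] + [0,2],
  ∂[1,2,3] = [2,3] − [1,3] + [1,2].
The 12×6 boundary matrix has rank 6 and Smith normal form diag(1,1,1,1,1,1).

Reading off H_k = ker ∂_k / im ∂_{k+1}:

  H_0: rank C_0 − rank ∂_1 = 6 − 5 = 1, and the invariant factors of ∂_1 are all 1, so H_0 ≅ Z.
  H_1: rank ker ∂_1 − rank ∂_2 = (12 − 5) − 6 = 1, and the invariant factors of ∂_2 are all 1, so H_1 ≅ Z.
  H_2: rank ker ∂_2 − rank ∂_3 = (6 − 6) − 0 = 0, and there is no ∂_3, so H_2 ≅ 0.

H_0 ≅ Z,  H_1 ≅ Z,  H_2 = 0.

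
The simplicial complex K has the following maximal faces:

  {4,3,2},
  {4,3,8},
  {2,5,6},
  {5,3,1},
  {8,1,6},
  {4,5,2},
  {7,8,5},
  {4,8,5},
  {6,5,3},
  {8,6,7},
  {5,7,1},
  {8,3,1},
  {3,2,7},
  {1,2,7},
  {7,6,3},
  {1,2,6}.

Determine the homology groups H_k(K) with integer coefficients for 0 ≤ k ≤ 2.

Order the vertices as 1 < 2 < 3 < 4 < 5 < 6 < 7 < 8. Listing each simplex with vertices in this order, K has dimension 2 with simplices:

  0-simplices (8): [1], [2], [3], [4], [5], [6], [7], [8]
  1-simplices (24): (24 of them)
  2-simplices (16): [1,2,6], [1,2,7], [1,3,5], [1,3,8], [1,5,7], [1,6,8], [2,3,4], [2,3,7], [2,4,5], [2,5,6], [3,4,8], [3,5,6], [3,6,7], [4,5,8], [5,7,8], [6,7,8]

giving chain groups C_0 ≅ Z^8, C_1 ≅ Z^24, C_2 ≅ Z^16.

Boundary ∂_1: C_1 → C_0 is given by ∂[p,q] = [q] − [p]. For instance
  ∂[6,8] = [8] − [6].
The resulting 8×24 matrix has rank 7, and its Smith normal form has invariant factors (1,1,1,1,1,1,1).

Boundary ∂_2: C_2 → C_1 acts by ∂[p,q,r] = [q,r] − [p,r] + [p,q]. For instance
  ∂[2,4,5] = [4,5] − [2,5] + [2,4],
  ∂[2,3,4] = [3,4] − [2,4] + [2,3].
As a 24×16 matrix over Z this has rank 15, with invariant factors (1,1,1,1,1,1,1,1,1,1,1,1,1,1,1).

Reading off H_k = ker ∂_k / im ∂_{k+1}:

  H_0: rank C_0 − rank ∂_1 = 8 − 7 = 1, and the invariant factors of ∂_1 are all 1, so H_0 = Z.
  H_1: rank ker ∂_1 − rank ∂_2 = (24 − 7) − 15 = 2, and the invariant factors of ∂_2 are all 1, so H_1 = Z^2.
  H_2: rank ker ∂_2 − rank ∂_3 = (16 − 15) − 0 = 1, and there is no ∂_3, so H_2 = Z.

(K is a triangulation of the torus T^2.)

H_0 = Z,  H_1 = Z^2,  H_2 = Z.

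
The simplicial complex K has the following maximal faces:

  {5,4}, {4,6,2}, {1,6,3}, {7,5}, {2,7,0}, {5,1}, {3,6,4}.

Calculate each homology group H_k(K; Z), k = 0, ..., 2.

H_0 = Z,  H_1 = Z^2,  H_2 = 0.

We work with the vertex ordering 0 < 1 < 2 < 3 < 4 < 5 < 6 < 7. The simplices of K, each written with vertices in increasing order, are:

  0-simplices (8): [0], [1], [2], [3], [4], [5], [6], [7]
  1-simplices (13): [0,2], [0,7], [1,3], [1,5], [1,6], [2,4], [2,6], [2,7], [3,4], [3,6], [4,5], [4,6], [5,7]
  2-simplices (4): [0,2,7], [1,3,6], [2,4,6], [3,4,6]

Hence C_0 ≅ Z^8, C_1 ≅ Z^13, C_2 ≅ Z^4.

The boundary map ∂_1: C_1 → C_0 is given by ∂[p,q] = [q] − [p]. For instance
  ∂[2,6] = [6] − [2].
As a 8×13 matrix over Z this has rank 7, with invariant factors (1,1,1,1,1,1,1).

The boundary map ∂_2: C_2 → C_1 sends each 2-simplex [p,q,r] to [q,r] − [p,r] + [p,q]. For instance
  ∂[2,4,6] = [4,6] − [2,6] + [2,4],
  ∂[0,2,7] = [2,7] − [0,7] + [0,2].
As a 13×4 matrix over Z this has rank 4, with invariant factors (1,1,1,1).

From H_k ≅ ker(∂_k) / im(∂_{k+1}) we obtain:

  H_0: rank C_0 − rank ∂_1 = 8 − 7 = 1, and the invariant factors of ∂_1 are all 1, so H_0 ≅ Z.
  H_1: rank ker ∂_1 − rank ∂_2 = (13 − 7) − 4 = 2, and the invariant factors of ∂_2 are all 1, so H_1 ≅ Z^2.
  H_2: rank ker ∂_2 − rank ∂_3 = (4 − 4) − 0 = 0, and there is no ∂_3, so H_2 ≅ 0.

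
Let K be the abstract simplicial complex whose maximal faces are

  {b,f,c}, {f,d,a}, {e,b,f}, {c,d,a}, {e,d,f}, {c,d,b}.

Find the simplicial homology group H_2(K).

H_2 ≅ 0.

K has 6 vertices, 12 edges, 6 triangles.
rank ∂_2 = 6, rank ∂_3 = 0 ⇒ b_2 = 6 − 6 − 0 = 0. So H_2 ≅ 0.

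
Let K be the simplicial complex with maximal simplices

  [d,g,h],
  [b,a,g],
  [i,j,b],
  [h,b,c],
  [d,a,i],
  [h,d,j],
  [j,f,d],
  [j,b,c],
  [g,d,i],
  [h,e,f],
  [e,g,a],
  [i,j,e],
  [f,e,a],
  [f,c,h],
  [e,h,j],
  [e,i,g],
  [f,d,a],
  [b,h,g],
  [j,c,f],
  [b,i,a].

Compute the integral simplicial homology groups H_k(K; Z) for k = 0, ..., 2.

H_0 ≅ Z,  H_1 ≅ Z ⊕ Z_2,  H_2 = 0.

Take the total order a < b < c < d < e < f < g < h < i < j on the vertex set. Then K (dimension 2) consists of the simplices:

  0-simplices (10): a, b, c, d, e, f, g, h, i, j
  1-simplices (30): ab, ad, ae, af, ag, ai, bc, bg, bh, bi, bj, cf, ch, cj, df, dg, dh, di, dj, ef, eg, eh, ei, ej, fh, fj, gh, gi, hj, ij
  2-simplices (20): abg, abi, adf, adi, aef, aeg, bch, bcj, bgh, bij, cfh, cfj, dfj, dgh, dgi, dhj, efh, egi, ehj, eij

giving chain groups C_0 ≅ Z^10, C_1 ≅ Z^30, C_2 ≅ Z^20.

The boundary map ∂_1: C_1 → C_0 sends each edge [p,q] (with p < q) to q − p. For instance
  ∂ch = h − c.
This gives a 10×30 integer matrix of rank 9; reducing to Smith normal form yields diagonal entries (1,1,1,1,1,1,1,1,1).

∂_2: C_2 → C_1 maps a triangle to the signed sum of its edges. For instance
  ∂cfj = fj − cj + cf,
  ∂adf = df − af + ad.
This gives a 30×20 integer matrix of rank 20; reducing to Smith normal form yields diagonal entries (1,1,1,1,1,1,1,1,1,1,1,1,1,1,1,1,1,1,1,2).

Reading off H_k = ker ∂_k / im ∂_{k+1}:

  H_0: rank C_0 − rank ∂_1 = 10 − 9 = 1, and the invariant factors of ∂_1 are all 1, so H_0 = Z.
  H_1: rank ker ∂_1 − rank ∂_2 = (30 − 9) − 20 = 1, and ∂_2 has invariant factor 2 > 1, so H_1 = Z ⊕ Z_2.
  H_2: rank ker ∂_2 − rank ∂_3 = (20 − 20) − 0 = 0, and there is no ∂_3, so H_2 = 0.

As a check, the Euler characteristic is 10 − 30 + 20 = 0, which agrees with 1 − 1 + 0 = 0.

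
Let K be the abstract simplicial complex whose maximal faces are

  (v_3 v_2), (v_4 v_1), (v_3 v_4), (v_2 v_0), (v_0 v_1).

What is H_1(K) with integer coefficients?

Order the vertices as v_0 < v_1 < v_2 < v_3 < v_4. Listing each simplex with vertices in this order, K has dimension 1 with simplices:

  0-simplices (5): [v_0], [v_1], [v_2], [v_3], [v_4]
  1-simplices (5): [v_0,v_1], [v_0,v_2], [v_1,v_4], [v_2,v_3], [v_3,v_4]

giving chain groups C_0 ≅ Z^5, C_1 ≅ Z^5.

∂_1: C_1 → C_0 sends each edge [p,q] (with p < q) to q − p. For instance
  ∂[v_0,v_1] = [v_1] − [v_0].
The 5×5 boundary matrix has rank 4 and Smith normal form diag(1,1,1,1).

Reading off H_k = ker ∂_k / im ∂_{k+1}:

  H_1: rank ker ∂_1 − rank ∂_2 = (5 − 4) − 0 = 1, and there is no ∂_2, so H_1 = Z.

H_1 ≅ Z.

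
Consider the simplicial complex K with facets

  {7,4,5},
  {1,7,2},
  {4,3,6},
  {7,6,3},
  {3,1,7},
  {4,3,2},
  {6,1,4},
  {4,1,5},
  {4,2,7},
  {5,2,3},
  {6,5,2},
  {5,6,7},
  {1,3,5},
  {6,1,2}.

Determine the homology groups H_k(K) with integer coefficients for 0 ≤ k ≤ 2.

H_0 = Z,  H_1 = Z^2,  H_2 = Z.

We work with the vertex ordering 1 < 2 < 3 < 4 < 5 < 6 < 7. The simplices of K, each written with vertices in increasing order, are:

  0-simplices (7): [1], [2], [3], [4], [5], [6], [7]
  1-simplices (21): [1,2], [1,3], [1,4], [1,5], [1,6], [1,7], [2,3], [2,4], [2,5], [2,6], [2,7], [3,4], [3,5], [3,6], [3,7], [4,5], [4,6], [4,7], [5,6], [5,7], [6,7]
  2-simplices (14): [1,2,6], [1,2,7], [1,3,5], [1,3,7], [1,4,5], [1,4,6], [2,3,4], [2,3,5], [2,4,7], [2,5,6], [3,4,6], [3,6,7], [4,5,7], [5,6,7]

giving chain groups C_0 ≅ Z^7, C_1 ≅ Z^21, C_2 ≅ Z^14.

Boundary ∂_1: C_1 → C_0 maps an edge to its endpoints' difference, ∂[p,q] = q − p. For instance
  ∂[3,5] = [5] − [3].
As a 7×21 matrix over Z this has rank 6, with invariant factors (1,1,1,1,1,1).

Boundary ∂_2: C_2 → C_1 acts by ∂[p,q,r] = [q,r] − [p,r] + [p,q]. For instance
  ∂[4,5,7] = [5,7] − [4,7] + [4,5],
  ∂[1,3,5] = [3,5] − [1,5] + [1,3].
This gives a 21×14 integer matrix of rank 13; reducing to Smith normal form yields diagonal entries (1,1,1,1,1,1,1,1,1,1,1,1,1).

Now H_k = ker ∂_k / im ∂_{k+1}, so:

  H_0: rank C_0 − rank ∂_1 = 7 − 6 = 1, and the invariant factors of ∂_1 are all 1, so H_0 ≅ Z.
  H_1: rank ker ∂_1 − rank ∂_2 = (21 − 6) − 13 = 2, and the invariant factors of ∂_2 are all 1, so H_1 ≅ Z^2.
  H_2: rank ker ∂_2 − rank ∂_3 = (14 − 13) − 0 = 1, and there is no ∂_3, so H_2 ≅ Z.

As a check, the Euler characteristic is 7 − 21 + 14 = 0, which agrees with 1 − 2 + 1 = 0.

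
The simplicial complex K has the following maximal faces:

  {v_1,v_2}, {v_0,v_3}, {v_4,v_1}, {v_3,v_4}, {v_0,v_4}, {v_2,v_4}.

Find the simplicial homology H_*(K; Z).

Take the total order v_0 < v_1 < v_2 < v_3 < v_4 on the vertex set. Then K (dimension 1) consists of the simplices:

  0-simplices (5): [v_0], [v_1], [v_2], [v_3], [v_4]
  1-simplices (6): [v_0,v_3], [v_0,v_4], [v_1,v_2], [v_1,v_4], [v_2,v_4], [v_3,v_4]

so the chain groups are C_0 ≅ Z^5, C_1 ≅ Z^6.

The boundary map ∂_1: C_1 → C_0 sends each edge [p,q] (with p < q) to q − p.
The resulting 5×6 matrix has rank 4, and its Smith normal form has invariant factors (1,1,1,1).

From H_k ≅ ker(∂_k) / im(∂_{k+1}) we obtain:

  H_0: rank C_0 − rank ∂_1 = 5 − 4 = 1, and the invariant factors of ∂_1 are all 1, so H_0 ≅ Z.
  H_1: rank ker ∂_1 − rank ∂_2 = (6 − 4) − 0 = 2, and there is no ∂_2, so H_1 ≅ Z^2.

As a check, the Euler characteristic is 5 − 6 = -1, which agrees with 1 − 2 = -1.

H_0 ≅ Z,  H_1 ≅ Z^2.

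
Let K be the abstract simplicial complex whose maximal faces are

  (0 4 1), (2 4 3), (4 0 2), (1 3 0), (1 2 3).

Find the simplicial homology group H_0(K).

H_0 = Z.

Order the vertices as 0 < 1 < 2 < 3 < 4. Listing each simplex with vertices in this order, K has dimension 2 with simplices:

  0-simplices (5): [0], [1], [2], [3], [4]
  1-simplices (10): [0,1], [0,2], [0,3], [0,4], [1,2], [1,3], [1,4], [2,3], [2,4], [3,4]
  2-simplices (5): [0,1,3], [0,1,4], [0,2,4], [1,2,3], [2,3,4]

giving chain groups C_0 ≅ Z^5, C_1 ≅ Z^10, C_2 ≅ Z^5.

∂_1: C_1 → C_0 maps an edge to its endpoints' difference, ∂[p,q] = q − p.
The 5×10 boundary matrix has rank 4 and Smith normal form diag(1,1,1,1).

Boundary ∂_2: C_2 → C_1 sends each 2-simplex [p,q,r] to [q,r] − [p,r] + [p,q]. For instance
  ∂[0,2,4] = [2,4] − [0,4] + [0,2],
  ∂[0,1,3] = [1,3] − [0,3] + [0,1].
This gives a 10×5 integer matrix of rank 5; reducing to Smith normal form yields diagonal entries (1,1,1,1,1).

Computing H_k = (kernel of ∂_k) / (image of ∂_{k+1}):

  H_0: rank C_0 − rank ∂_1 = 5 − 4 = 1, and the invariant factors of ∂_1 are all 1, so H_0 = Z.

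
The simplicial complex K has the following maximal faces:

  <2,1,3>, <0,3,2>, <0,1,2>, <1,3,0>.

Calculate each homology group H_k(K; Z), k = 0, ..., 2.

H_0 = Z,  H_1 = 0,  H_2 = Z.

K has 4 vertices, 6 edges, 4 triangles.
rank ∂_0 = 0, rank ∂_1 = 3 ⇒ b_0 = 4 − 0 − 3 = 1; all invariant factors of ∂_1 are 1 so no torsion. So H_0 = Z.
rank ∂_1 = 3, rank ∂_2 = 3 ⇒ b_1 = 6 − 3 − 3 = 0; all invariant factors of ∂_2 are 1 so no torsion. So H_1 = 0.
rank ∂_2 = 3, rank ∂_3 = 0 ⇒ b_2 = 4 − 3 − 0 = 1. So H_2 = Z.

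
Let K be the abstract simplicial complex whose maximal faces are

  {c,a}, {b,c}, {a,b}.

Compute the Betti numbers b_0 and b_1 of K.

K has 3 vertices, 3 edges.
rank ∂_0 = 0, rank ∂_1 = 2 ⇒ b_0 = 3 − 0 − 2 = 1; all invariant factors of ∂_1 are 1 so no torsion. So H_0 = Z.
rank ∂_1 = 2, rank ∂_2 = 0 ⇒ b_1 = 3 − 2 − 0 = 1. So H_1 = Z.

b_0 = 1, b_1 = 1.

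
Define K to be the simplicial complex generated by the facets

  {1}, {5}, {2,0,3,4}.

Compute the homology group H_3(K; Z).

Fix the vertex order 0 < 1 < 2 < 3 < 4 < 5 and write every simplex with vertices in increasing order. Then dim K = 3 and the simplices of K are:

  0-simplices (6): [0], [1], [2], [3], [4], [5]
  1-simplices (6): [0,2], [0,3], [0,4], [2,3], [2,4], [3,4]
  2-simplices (4): [0,2,3], [0,2,4], [0,3,4], [2,3,4]
  3-simplices (1): [0,2,3,4]

Hence C_0 ≅ Z^6, C_1 ≅ Z^6, C_2 ≅ Z^4, C_3 ≅ Z^1.

Boundary ∂_1: C_1 → C_0 is given by ∂[p,q] = [q] − [p]. For instance
  ∂[0,4] = [4] − [0].
The resulting 6×6 matrix has rank 3, and its Smith normal form has invariant factors (1,1,1).

The boundary map ∂_2: C_2 → C_1 sends each 2-simplex [p,q,r] to [q,r] − [p,r] + [p,q]. For instance
  ∂[2,3,4] = [3,4] − [2,4] + [2,3],
  ∂[0,3,4] = [3,4] − [0,4] + [0,3].
The resulting 6×4 matrix has rank 3, and its Smith normal form has invariant factors (1,1,1).

Boundary ∂_3: C_3 → C_2 sends each 3-simplex σ to the alternating sum Σ_i (−1)^i (σ with its i-th vertex removed). For instance
  ∂[0,2,3,4] = [2,3,4] − [0,3,4] + [0,2,4] − [0,2,3].
The resulting 4×1 matrix has rank 1, and its Smith normal form has invariant factors (1).

Reading off H_k = ker ∂_k / im ∂_{k+1}:

  H_3: rank ker ∂_3 − rank ∂_4 = (1 − 1) − 0 = 0, and there is no ∂_4, so H_3 = 0.

H_3 ≅ 0.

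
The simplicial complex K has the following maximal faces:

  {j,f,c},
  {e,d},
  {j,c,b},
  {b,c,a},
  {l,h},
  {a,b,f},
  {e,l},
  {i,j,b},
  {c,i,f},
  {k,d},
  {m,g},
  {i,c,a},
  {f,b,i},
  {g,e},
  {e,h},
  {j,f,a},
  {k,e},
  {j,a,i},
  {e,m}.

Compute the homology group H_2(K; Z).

K has 13 vertices, 24 edges, 10 triangles.
rank ∂_2 = 10, rank ∂_3 = 0 ⇒ b_2 = 10 − 10 − 0 = 0. So H_2 = 0.

H_2 = 0.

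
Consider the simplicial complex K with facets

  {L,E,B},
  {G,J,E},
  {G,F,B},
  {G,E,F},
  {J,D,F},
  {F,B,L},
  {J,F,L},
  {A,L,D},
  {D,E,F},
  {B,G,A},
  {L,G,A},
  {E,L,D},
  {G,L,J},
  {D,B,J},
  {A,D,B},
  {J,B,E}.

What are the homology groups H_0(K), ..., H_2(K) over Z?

We work with the vertex ordering A < B < D < E < F < G < J < L. The simplices of K, each written with vertices in increasing order, are:

  0-simplices (8): A, B, D, E, F, G, J, L
  1-simplices (24): AB, AD, AG, AL, BD, BE, BF, BG, BJ, BL, DE, DF, DJ, DL, EF, EG, EJ, EL, FG, FJ, FL, GJ, GL, JL
  2-simplices (16): ABD, ABG, ADL, AGL, BDJ, BEJ, BEL, BFG, BFL, DEF, DEL, DFJ, EFG, EGJ, FJL, GJL

giving chain groups C_0 ≅ Z^8, C_1 ≅ Z^24, C_2 ≅ Z^16.

The boundary map ∂_1: C_1 → C_0 maps an edge to its endpoints' difference, ∂[p,q] = q − p. For instance
  ∂JL = L − J.
The 8×24 boundary matrix has rank 7 and Smith normal form diag(1,1,1,1,1,1,1).

The boundary map ∂_2: C_2 → C_1 sends each 2-simplex [p,q,r] to [q,r] − [p,r] + [p,q]. For instance
  ∂BFL = FL − BL + BF,
  ∂BEL = EL − BL + BE.
The resulting 24×16 matrix has rank 15, and its Smith normal form has invariant factors (1,1,1,1,1,1,1,1,1,1,1,1,1,1,1).

From H_k ≅ ker(∂_k) / im(∂_{k+1}) we obtain:

  H_0: rank C_0 − rank ∂_1 = 8 − 7 = 1, and the invariant factors of ∂_1 are all 1, so H_0 = Z.
  H_1: rank ker ∂_1 − rank ∂_2 = (24 − 7) − 15 = 2, and the invariant factors of ∂_2 are all 1, so H_1 = Z^2.
  H_2: rank ker ∂_2 − rank ∂_3 = (16 − 15) − 0 = 1, and there is no ∂_3, so H_2 = Z.

H_0 = Z,  H_1 = Z^2,  H_2 = Z.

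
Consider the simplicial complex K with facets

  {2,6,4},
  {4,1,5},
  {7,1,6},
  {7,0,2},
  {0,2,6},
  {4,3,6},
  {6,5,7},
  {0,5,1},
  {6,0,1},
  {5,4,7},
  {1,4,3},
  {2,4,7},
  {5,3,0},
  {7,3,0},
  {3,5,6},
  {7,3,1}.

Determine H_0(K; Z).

H_0 = Z.

We work with the vertex ordering 0 < 1 < 2 < 3 < 4 < 5 < 6 < 7. The simplices of K, each written with vertices in increasing order, are:

  0-simplices (8): [0], [1], [2], [3], [4], [5], [6], [7]
  1-simplices (24): (24 of them)
  2-simplices (16): [0,1,5], [0,1,6], [0,2,6], [0,2,7], [0,3,5], [0,3,7], [1,3,4], [1,3,7], [1,4,5], [1,6,7], [2,4,6], [2,4,7], [3,4,6], [3,5,6], [4,5,7], [5,6,7]

giving chain groups C_0 ≅ Z^8, C_1 ≅ Z^24, C_2 ≅ Z^16.

The boundary map ∂_1: C_1 → C_0 sends each edge [p,q] (with p < q) to q − p.
The resulting 8×24 matrix has rank 7, and its Smith normal form has invariant factors (1,1,1,1,1,1,1).

∂_2: C_2 → C_1 sends each 2-simplex [p,q,r] to [q,r] − [p,r] + [p,q]. For instance
  ∂[0,2,6] = [2,6] − [0,6] + [0,2],
  ∂[1,4,5] = [4,5] − [1,5] + [1,4].
The resulting 24×16 matrix has rank 15, and its Smith normal form has invariant factors (1,1,1,1,1,1,1,1,1,1,1,1,1,1,1).

Reading off H_k = ker ∂_k / im ∂_{k+1}:

  H_0: rank C_0 − rank ∂_1 = 8 − 7 = 1, and the invariant factors of ∂_1 are all 1, so H_0 ≅ Z.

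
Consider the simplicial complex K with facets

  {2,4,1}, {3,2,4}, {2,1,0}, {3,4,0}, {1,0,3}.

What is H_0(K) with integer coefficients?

H_0 ≅ Z.

Fix the vertex order 0 < 1 < 2 < 3 < 4 and write every simplex with vertices in increasing order. Then dim K = 2 and the simplices of K are:

  0-simplices (5): [0], [1], [2], [3], [4]
  1-simplices (10): [0,1], [0,2], [0,3], [0,4], [1,2], [1,3], [1,4], [2,3], [2,4], [3,4]
  2-simplices (5): [0,1,2], [0,1,3], [0,3,4], [1,2,4], [2,3,4]

Hence C_0 ≅ Z^5, C_1 ≅ Z^10, C_2 ≅ Z^5.

The boundary map ∂_1: C_1 → C_0 is given by ∂[p,q] = [q] − [p].
As a 5×10 matrix over Z this has rank 4, with invariant factors (1,1,1,1).

The boundary map ∂_2: C_2 → C_1 maps a triangle to the signed sum of its edges. For instance
  ∂[0,1,3] = [1,3] − [0,3] + [0,1],
  ∂[0,1,2] = [1,2] − [0,2] + [0,1].
The resulting 10×5 matrix has rank 5, and its Smith normal form has invariant factors (1,1,1,1,1).

Computing H_k = (kernel of ∂_k) / (image of ∂_{k+1}):

  H_0: rank C_0 − rank ∂_1 = 5 − 4 = 1, and the invariant factors of ∂_1 are all 1, so H_0 ≅ Z.

(K is a triangulation of the Möbius band.)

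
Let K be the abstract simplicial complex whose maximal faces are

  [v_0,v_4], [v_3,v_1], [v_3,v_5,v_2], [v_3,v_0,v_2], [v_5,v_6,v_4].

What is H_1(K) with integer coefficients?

H_1 = Z.

Take the total order v_0 < v_1 < v_2 < v_3 < v_4 < v_5 < v_6 on the vertex set. Then K (dimension 2) consists of the simplices:

  0-simplices (7): [v_0], [v_1], [v_2], [v_3], [v_4], [v_5], [v_6]
  1-simplices (10): [v_0,v_2], [v_0,v_3], [v_0,v_4], [v_1,v_3], [v_2,v_3], [v_2,v_5], [v_3,v_5], [v_4,v_5], [v_4,v_6], [v_5,v_6]
  2-simplices (3): [v_0,v_2,v_3], [v_2,v_3,v_5], [v_4,v_5,v_6]

Hence C_0 ≅ Z^7, C_1 ≅ Z^10, C_2 ≅ Z^3.

Boundary ∂_1: C_1 → C_0 sends each edge [p,q] (with p < q) to q − p.
The 7×10 boundary matrix has rank 6 and Smith normal form diag(1,1,1,1,1,1).

Boundary ∂_2: C_2 → C_1 maps a triangle to the signed sum of its edges. For instance
  ∂[v_2,v_3,v_5] = [v_3,v_5] − [v_2,v_5] + [v_2,v_3],
  ∂[v_4,v_5,v_6] = [v_5,v_6] − [v_4,v_6] + [v_4,v_5].
The 10×3 boundary matrix has rank 3 and Smith normal form diag(1,1,1).

Computing H_k = (kernel of ∂_k) / (image of ∂_{k+1}):

  H_1: rank ker ∂_1 − rank ∂_2 = (10 − 6) − 3 = 1, and the invariant factors of ∂_2 are all 1, so H_1 ≅ Z.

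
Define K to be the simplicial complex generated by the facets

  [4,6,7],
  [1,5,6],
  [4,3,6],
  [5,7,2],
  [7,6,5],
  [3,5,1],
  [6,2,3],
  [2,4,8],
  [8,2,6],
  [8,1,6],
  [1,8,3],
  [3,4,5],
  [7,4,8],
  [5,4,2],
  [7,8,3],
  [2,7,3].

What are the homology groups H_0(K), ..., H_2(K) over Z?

H_0 = Z,  H_1 = Z^2,  H_2 = Z.

Fix the vertex order 1 < 2 < 3 < 4 < 5 < 6 < 7 < 8 and write every simplex with vertices in increasing order. Then dim K = 2 and the simplices of K are:

  0-simplices (8): [1], [2], [3], [4], [5], [6], [7], [8]
  1-simplices (24): (24 of them)
  2-simplices (16): [1,3,5], [1,3,8], [1,5,6], [1,6,8], [2,3,6], [2,3,7], [2,4,5], [2,4,8], [2,5,7], [2,6,8], [3,4,5], [3,4,6], [3,7,8], [4,6,7], [4,7,8], [5,6,7]

Hence C_0 ≅ Z^8, C_1 ≅ Z^24, C_2 ≅ Z^16.

∂_1: C_1 → C_0 maps an edge to its endpoints' difference, ∂[p,q] = q − p. For instance
  ∂[6,8] = [8] − [6].
As a 8×24 matrix over Z this has rank 7, with invariant factors (1,1,1,1,1,1,1).

The boundary map ∂_2: C_2 → C_1 acts by ∂[p,q,r] = [q,r] − [p,r] + [p,q]. For instance
  ∂[3,4,6] = [4,6] − [3,6] + [3,4],
  ∂[2,3,6] = [3,6] − [2,6] + [2,3].
The 24×16 boundary matrix has rank 15 and Smith normal form diag(1,1,1,1,1,1,1,1,1,1,1,1,1,1,1).

Reading off H_k = ker ∂_k / im ∂_{k+1}:

  H_0: rank C_0 − rank ∂_1 = 8 − 7 = 1, and the invariant factors of ∂_1 are all 1, so H_0 ≅ Z.
  H_1: rank ker ∂_1 − rank ∂_2 = (24 − 7) − 15 = 2, and the invariant factors of ∂_2 are all 1, so H_1 ≅ Z^2.
  H_2: rank ker ∂_2 − rank ∂_3 = (16 − 15) − 0 = 1, and there is no ∂_3, so H_2 ≅ Z.

As a check, the Euler characteristic is 8 − 24 + 16 = 0, which agrees with 1 − 2 + 1 = 0.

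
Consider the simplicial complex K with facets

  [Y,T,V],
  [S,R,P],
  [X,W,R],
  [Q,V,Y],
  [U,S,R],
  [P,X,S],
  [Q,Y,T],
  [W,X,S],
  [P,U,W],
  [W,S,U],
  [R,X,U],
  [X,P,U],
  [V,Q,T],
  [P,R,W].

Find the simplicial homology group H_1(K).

Fix the vertex order P < Q < R < S < T < U < V < W < X < Y and write every simplex with vertices in increasing order. Then dim K = 2 and the simplices of K are:

  0-simplices (10): P, Q, R, S, T, U, V, W, X, Y
  1-simplices (21): PR, PS, PU, PW, PX, QT, QV, QY, RS, RU, RW, RX, SU, SW, SX, TV, TY, UW, UX, VY, WX
  2-simplices (14): PRS, PRW, PSX, PUW, PUX, QTV, QTY, QVY, RSU, RUX, RWX, SUW, SWX, TVY

Hence C_0 ≅ Z^10, C_1 ≅ Z^21, C_2 ≅ Z^14.

Boundary ∂_1: C_1 → C_0 sends each edge [p,q] (with p < q) to q − p.
The 10×21 boundary matrix has rank 8 and Smith normal form diag(1,1,1,1,1,1,1,1).

Boundary ∂_2: C_2 → C_1 acts by ∂[p,q,r] = [q,r] − [p,r] + [p,q]. For instance
  ∂PUW = UW − PW + PU,
  ∂QTY = TY − QY + QT.
As a 21×14 matrix over Z this has rank 13, with invariant factors (1,1,1,1,1,1,1,1,1,1,1,1,2).

From H_k ≅ ker(∂_k) / im(∂_{k+1}) we obtain:

  H_1: rank ker ∂_1 − rank ∂_2 = (21 − 8) − 13 = 0, and ∂_2 has invariant factor 2 > 1, so H_1 ≅ Z/2.

H_1 ≅ Z/2.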